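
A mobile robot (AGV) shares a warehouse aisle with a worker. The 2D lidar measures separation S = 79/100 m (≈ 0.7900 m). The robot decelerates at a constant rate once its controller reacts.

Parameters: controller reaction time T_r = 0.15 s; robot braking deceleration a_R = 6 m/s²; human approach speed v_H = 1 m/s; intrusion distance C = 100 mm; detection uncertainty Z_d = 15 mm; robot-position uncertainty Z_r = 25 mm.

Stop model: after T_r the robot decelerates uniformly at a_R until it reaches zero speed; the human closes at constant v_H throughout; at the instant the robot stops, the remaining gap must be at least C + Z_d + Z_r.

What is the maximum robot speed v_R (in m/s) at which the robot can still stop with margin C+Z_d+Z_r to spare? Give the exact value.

v_R_max = 6/5 m/s = 1.2000 m/s

at the boundary: (1/12)·v² + (19/60)·v + (-1/2) = 0
  disc = (19/60)² − 4·(1/12)·(-1/2) = 961/3600 ; √disc = 31/60
  v_R = (−(19/60) + 31/60) / (2·(1/12)) = 6/5 m/s
check:
braking lasts T_s = (6/5)/6 = 0.2000 s
robot covers v_R·T_r = 1.2000·0.1500 = 0.1800 m before braking
robot covers 1.2000·0.2000 − ½·6.0000·0.2000² = 0.1200 m while stopping
human closes 1.0000·0.3500 = 0.3500 m
margins: 0.1000+0.0150+0.0250 = 0.1400 m
sum ≈ 0.1800+0.1200+0.3500+0.1400 ≈ 0.7900 m = S ✓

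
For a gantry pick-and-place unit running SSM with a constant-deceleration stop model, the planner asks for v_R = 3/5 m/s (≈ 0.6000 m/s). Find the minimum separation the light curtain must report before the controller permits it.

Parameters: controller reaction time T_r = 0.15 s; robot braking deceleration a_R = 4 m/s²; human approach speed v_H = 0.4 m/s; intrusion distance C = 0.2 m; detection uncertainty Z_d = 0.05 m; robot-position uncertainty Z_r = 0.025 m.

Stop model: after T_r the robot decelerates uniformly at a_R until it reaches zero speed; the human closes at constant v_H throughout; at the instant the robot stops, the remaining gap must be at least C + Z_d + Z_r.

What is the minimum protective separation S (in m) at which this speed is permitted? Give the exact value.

S_min = 53/100 m = 0.5300 m

T_s = v_R/a_R = (3/5)/4 = 0.1500 s
reaction-phase robot travel = 0.6000·0.1500 = 0.0900 m
braking distance = 0.6000²/(2·4.0000) = 0.0450 m
human over T_r+T_s: 0.4000·(0.1500+0.1500) = 0.1200 m
margins: 0.2000+0.0500+0.0250 = 0.2750 m
S_min ≈ 0.0900+0.0450+0.1200+0.2750  ⇒  S_min = 53/100 m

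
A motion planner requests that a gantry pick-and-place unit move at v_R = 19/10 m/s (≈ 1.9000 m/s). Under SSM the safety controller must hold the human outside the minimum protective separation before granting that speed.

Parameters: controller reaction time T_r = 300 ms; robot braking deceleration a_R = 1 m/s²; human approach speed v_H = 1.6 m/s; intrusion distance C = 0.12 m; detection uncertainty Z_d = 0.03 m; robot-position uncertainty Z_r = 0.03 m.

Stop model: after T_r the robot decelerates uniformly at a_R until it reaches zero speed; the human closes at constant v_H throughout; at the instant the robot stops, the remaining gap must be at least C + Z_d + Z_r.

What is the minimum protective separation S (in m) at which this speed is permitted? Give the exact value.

stop time T_s = (19/10)/1 = 1.9000 s
robot in T_r: 1.9000·0.3000 = 0.5700 m
robot covers 1.9000·1.9000 − ½·1.0000·1.9000² = 1.8050 m while stopping
person approaches 1.6000·(0.3000+1.9000) = 3.5200 m
margins: 0.1200+0.0300+0.0300 = 0.1800 m
S_min ≈ 0.5700+1.8050+3.5200+0.1800  ⇒  S_min = 243/40 m

S_min = 243/40 m = 6.0750 m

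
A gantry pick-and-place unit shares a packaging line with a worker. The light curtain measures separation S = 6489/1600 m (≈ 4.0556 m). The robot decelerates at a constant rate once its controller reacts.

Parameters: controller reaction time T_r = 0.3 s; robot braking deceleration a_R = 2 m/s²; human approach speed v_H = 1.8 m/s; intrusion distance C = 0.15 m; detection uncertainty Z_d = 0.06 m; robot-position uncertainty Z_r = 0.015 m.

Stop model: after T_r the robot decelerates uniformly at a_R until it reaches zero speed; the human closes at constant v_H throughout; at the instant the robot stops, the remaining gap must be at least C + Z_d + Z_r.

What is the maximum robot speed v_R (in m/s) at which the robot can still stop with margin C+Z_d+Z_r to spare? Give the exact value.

quadratic (1/4)·v² + (6/5)·v + (-1053/320) = 0
  disc = (6/5)² − 4·(1/4)·(-1053/320) = 7569/1600 ; √disc = 87/40
  v_R = (−(6/5) + 87/40) / (2·(1/4)) = 39/20 m/s
check:
T_s = v_R/a_R = (39/20)/2 = 0.9750 s
robot in T_r: 1.9500·0.3000 = 0.5850 m
robot under decel: 1.9500²/(2·2.0000) = 0.9506 m
person approaches 1.8000·(0.3000+0.9750) = 2.2950 m
residual clearance needed = 0.1500+0.0600+0.0150 = 0.2250 m
sum ≈ 0.5850+0.9506+2.2950+0.2250 ≈ 4.0556 m = S ✓

v_R_max = 39/20 m/s = 1.9500 m/s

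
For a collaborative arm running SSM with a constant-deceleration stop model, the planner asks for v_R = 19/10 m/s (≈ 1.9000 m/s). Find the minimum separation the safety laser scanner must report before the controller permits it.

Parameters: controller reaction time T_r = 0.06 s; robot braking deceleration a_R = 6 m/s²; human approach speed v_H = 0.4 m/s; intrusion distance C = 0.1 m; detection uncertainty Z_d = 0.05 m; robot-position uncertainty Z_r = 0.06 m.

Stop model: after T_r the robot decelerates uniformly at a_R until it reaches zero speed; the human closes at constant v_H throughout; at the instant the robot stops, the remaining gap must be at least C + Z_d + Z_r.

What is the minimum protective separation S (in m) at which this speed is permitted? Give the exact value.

stop time T_s = (19/10)/6 = 0.3167 s
robot covers v_R·T_r = 1.9000·0.0600 = 0.1140 m before braking
robot covers 1.9000·0.3167 − ½·6.0000·0.3167² = 0.3008 m while stopping
human over T_r+T_s: 0.4000·(0.0600+0.3167) = 0.1507 m
residual clearance needed = 0.1000+0.0500+0.0600 = 0.2100 m
S_min ≈ 0.1140+0.3008+0.1507+0.2100  ⇒  S_min = 1551/2000 m

S_min = 1551/2000 m = 0.7755 m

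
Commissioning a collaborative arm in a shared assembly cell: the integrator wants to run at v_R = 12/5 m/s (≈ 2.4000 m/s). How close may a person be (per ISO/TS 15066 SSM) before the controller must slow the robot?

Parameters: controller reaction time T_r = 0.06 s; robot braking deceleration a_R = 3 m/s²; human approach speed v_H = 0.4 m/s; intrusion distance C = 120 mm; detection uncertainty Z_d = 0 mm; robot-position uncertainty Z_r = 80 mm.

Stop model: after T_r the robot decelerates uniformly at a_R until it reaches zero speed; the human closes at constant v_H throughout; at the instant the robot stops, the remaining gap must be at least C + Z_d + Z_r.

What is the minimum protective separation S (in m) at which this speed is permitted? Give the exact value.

T_s = v_R/a_R = (12/5)/3 = 0.8000 s
reaction-phase robot travel = 2.4000·0.0600 = 0.1440 m
robot covers 2.4000·0.8000 − ½·3.0000·0.8000² = 0.9600 m while stopping
person approaches 0.4000·(0.0600+0.8000) = 0.3440 m
margins: 0.1200+0.0000+0.0800 = 0.2000 m
S_min ≈ 0.1440+0.9600+0.3440+0.2000  ⇒  S_min = 206/125 m

S_min = 206/125 m = 1.6480 m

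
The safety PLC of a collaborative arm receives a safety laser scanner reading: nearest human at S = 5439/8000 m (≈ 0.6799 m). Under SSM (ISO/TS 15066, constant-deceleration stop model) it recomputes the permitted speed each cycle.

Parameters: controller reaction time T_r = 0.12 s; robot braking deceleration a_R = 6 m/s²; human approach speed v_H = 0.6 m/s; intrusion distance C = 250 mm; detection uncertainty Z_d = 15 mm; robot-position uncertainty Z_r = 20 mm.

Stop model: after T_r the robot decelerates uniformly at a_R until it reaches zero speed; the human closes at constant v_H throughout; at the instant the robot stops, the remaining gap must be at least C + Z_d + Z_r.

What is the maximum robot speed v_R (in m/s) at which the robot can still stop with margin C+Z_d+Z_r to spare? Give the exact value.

v_R_max = 21/20 m/s = 1.0500 m/s

collect terms ⇒ (1/12)·v_R² + (11/50)·v_R + (-2583/8000) = 0
  disc = (11/50)² − 4·(1/12)·(-2583/8000) = 6241/40000 ; √disc = 79/200
  v_R = (−(11/50) + 79/200) / (2·(1/12)) = 21/20 m/s
check:
T_s = v_R/a_R = (21/20)/6 = 0.1750 s
robot covers v_R·T_r = 1.0500·0.1200 = 0.1260 m before braking
braking distance = 1.0500²/(2·6.0000) = 0.0919 m
human over T_r+T_s: 0.6000·(0.1200+0.1750) = 0.1770 m
residual clearance needed = 0.2500+0.0150+0.0200 = 0.2850 m
sum ≈ 0.1260+0.0919+0.1770+0.2850 ≈ 0.6799 m = S ✓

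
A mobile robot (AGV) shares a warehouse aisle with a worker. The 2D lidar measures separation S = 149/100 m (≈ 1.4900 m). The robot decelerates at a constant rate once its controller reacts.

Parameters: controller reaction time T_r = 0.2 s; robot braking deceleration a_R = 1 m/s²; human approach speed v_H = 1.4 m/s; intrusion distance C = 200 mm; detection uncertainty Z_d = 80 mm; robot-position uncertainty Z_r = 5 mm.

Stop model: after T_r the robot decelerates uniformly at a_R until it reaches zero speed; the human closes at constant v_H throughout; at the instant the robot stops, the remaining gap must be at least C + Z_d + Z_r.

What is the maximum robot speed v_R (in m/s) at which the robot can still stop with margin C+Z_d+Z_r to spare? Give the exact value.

quadratic (1/2)·v² + (8/5)·v + (-37/40) = 0
  disc = (8/5)² − 4·(1/2)·(-37/40) = 441/100 ; √disc = 21/10
  v_R = (−(8/5) + 21/10) / (2·(1/2)) = 1/2 m/s
check:
braking lasts T_s = (1/2)/1 = 0.5000 s
robot covers v_R·T_r = 0.5000·0.2000 = 0.1000 m before braking
robot covers 0.5000·0.5000 − ½·1.0000·0.5000² = 0.1250 m while stopping
human closes 1.4000·0.7000 = 0.9800 m
C+Z_d+Z_r = 0.2000+0.0800+0.0050 = 0.2850 m
sum ≈ 0.1000+0.1250+0.9800+0.2850 ≈ 1.4900 m = S ✓

v_R_max = 1/2 m/s = 0.5000 m/s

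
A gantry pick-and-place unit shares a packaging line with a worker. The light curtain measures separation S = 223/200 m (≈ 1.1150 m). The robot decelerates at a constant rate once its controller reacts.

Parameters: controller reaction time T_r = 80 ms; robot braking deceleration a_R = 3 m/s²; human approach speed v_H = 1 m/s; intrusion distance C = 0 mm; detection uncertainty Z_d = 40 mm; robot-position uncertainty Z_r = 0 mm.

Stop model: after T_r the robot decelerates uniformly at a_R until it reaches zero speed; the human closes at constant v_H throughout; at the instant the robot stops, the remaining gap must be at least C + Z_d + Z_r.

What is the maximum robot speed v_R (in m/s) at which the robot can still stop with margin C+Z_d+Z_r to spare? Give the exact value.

v_R_max = 3/2 m/s = 1.5000 m/s

quadratic (1/6)·v² + (31/75)·v + (-199/200) = 0
  disc = (31/75)² − 4·(1/6)·(-199/200) = 18769/22500 ; √disc = 137/150
  v_R = (−(31/75) + 137/150) / (2·(1/6)) = 3/2 m/s
check:
T_s = v_R/a_R = (3/2)/3 = 0.5000 s
robot covers v_R·T_r = 1.5000·0.0800 = 0.1200 m before braking
robot under decel: 1.5000²/(2·3.0000) = 0.3750 m
person approaches 1.0000·(0.0800+0.5000) = 0.5800 m
C+Z_d+Z_r = 0.0000+0.0400+0.0000 = 0.0400 m
sum ≈ 0.1200+0.3750+0.5800+0.0400 ≈ 1.1150 m = S ✓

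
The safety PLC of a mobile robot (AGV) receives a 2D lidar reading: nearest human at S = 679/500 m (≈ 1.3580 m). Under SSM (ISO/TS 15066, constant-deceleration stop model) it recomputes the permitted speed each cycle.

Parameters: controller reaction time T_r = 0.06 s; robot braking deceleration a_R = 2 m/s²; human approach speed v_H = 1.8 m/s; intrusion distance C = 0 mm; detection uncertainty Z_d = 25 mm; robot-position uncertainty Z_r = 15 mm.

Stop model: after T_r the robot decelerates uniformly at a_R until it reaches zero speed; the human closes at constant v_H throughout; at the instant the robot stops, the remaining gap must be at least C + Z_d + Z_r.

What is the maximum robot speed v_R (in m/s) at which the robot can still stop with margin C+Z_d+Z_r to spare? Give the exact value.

collect terms ⇒ (1/4)·v_R² + (24/25)·v_R + (-121/100) = 0
  disc = (24/25)² − 4·(1/4)·(-121/100) = 5329/2500 ; √disc = 73/50
  v_R = (−(24/25) + 73/50) / (2·(1/4)) = 1 m/s
check:
braking lasts T_s = 1/2 = 0.5000 s
robot covers v_R·T_r = 1.0000·0.0600 = 0.0600 m before braking
robot under decel: 1.0000²/(2·2.0000) = 0.2500 m
human over T_r+T_s: 1.8000·(0.0600+0.5000) = 1.0080 m
C+Z_d+Z_r = 0.0000+0.0250+0.0150 = 0.0400 m
sum ≈ 0.0600+0.2500+1.0080+0.0400 ≈ 1.3580 m = S ✓

v_R_max = 1 m/s = 1.0000 m/s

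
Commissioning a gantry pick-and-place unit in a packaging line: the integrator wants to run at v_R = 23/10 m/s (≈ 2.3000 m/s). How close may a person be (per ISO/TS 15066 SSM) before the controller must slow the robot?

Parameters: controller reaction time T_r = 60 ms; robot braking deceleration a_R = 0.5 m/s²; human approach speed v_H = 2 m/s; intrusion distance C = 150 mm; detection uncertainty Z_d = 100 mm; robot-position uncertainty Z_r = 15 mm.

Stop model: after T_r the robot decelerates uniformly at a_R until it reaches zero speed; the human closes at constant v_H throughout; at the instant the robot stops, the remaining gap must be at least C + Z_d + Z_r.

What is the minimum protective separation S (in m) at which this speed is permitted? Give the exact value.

S_min = 15013/1000 m = 15.0130 m

T_s = v_R/a_R = (23/10)/(1/2) = 4.6000 s
robot in T_r: 2.3000·0.0600 = 0.1380 m
robot under decel: 2.3000²/(2·0.5000) = 5.2900 m
human closes 2.0000·4.6600 = 9.3200 m
residual clearance needed = 0.1500+0.1000+0.0150 = 0.2650 m
S_min ≈ 0.1380+5.2900+9.3200+0.2650  ⇒  S_min = 15013/1000 m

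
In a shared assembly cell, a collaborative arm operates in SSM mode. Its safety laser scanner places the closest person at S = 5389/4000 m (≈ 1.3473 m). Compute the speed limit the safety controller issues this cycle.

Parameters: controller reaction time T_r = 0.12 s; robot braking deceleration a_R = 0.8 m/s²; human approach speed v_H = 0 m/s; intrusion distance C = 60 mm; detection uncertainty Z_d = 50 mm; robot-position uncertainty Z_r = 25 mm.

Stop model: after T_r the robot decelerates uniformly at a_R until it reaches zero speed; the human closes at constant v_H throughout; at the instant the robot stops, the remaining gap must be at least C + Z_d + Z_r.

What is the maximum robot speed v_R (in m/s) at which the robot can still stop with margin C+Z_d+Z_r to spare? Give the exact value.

quadratic (5/8)·v² + (3/25)·v + (-4849/4000) = 0
  disc = (3/25)² − 4·(5/8)·(-4849/4000) = 121801/40000 ; √disc = 349/200
  v_R = (−(3/25) + 349/200) / (2·(5/8)) = 13/10 m/s
check:
stop time T_s = (13/10)/(4/5) = 1.6250 s
robot in T_r: 1.3000·0.1200 = 0.1560 m
braking distance = 1.3000²/(2·0.8000) = 1.0562 m
human closes 0.0000·1.7450 = 0.0000 m
residual clearance needed = 0.0600+0.0500+0.0250 = 0.1350 m
sum ≈ 0.1560+1.0562+0.0000+0.1350 ≈ 1.3473 m = S ✓

v_R_max = 13/10 m/s = 1.3000 m/s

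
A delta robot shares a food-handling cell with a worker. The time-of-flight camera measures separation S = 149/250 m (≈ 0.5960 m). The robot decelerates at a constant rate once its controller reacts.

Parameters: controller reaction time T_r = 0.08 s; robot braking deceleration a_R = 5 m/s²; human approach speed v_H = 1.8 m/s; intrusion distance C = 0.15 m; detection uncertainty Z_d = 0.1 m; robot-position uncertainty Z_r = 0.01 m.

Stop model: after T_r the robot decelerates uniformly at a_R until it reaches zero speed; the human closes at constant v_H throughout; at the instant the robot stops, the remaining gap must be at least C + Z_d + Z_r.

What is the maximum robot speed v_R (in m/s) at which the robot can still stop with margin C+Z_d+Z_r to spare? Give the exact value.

collect terms ⇒ (1/10)·v_R² + (11/25)·v_R + (-24/125) = 0
  disc = (11/25)² − 4·(1/10)·(-24/125) = 169/625 ; √disc = 13/25
  v_R = (−(11/25) + 13/25) / (2·(1/10)) = 2/5 m/s
check:
stop time T_s = (2/5)/5 = 0.0800 s
reaction-phase robot travel = 0.4000·0.0800 = 0.0320 m
robot covers 0.4000·0.0800 − ½·5.0000·0.0800² = 0.0160 m while stopping
human over T_r+T_s: 1.8000·(0.0800+0.0800) = 0.2880 m
C+Z_d+Z_r = 0.1500+0.1000+0.0100 = 0.2600 m
sum ≈ 0.0320+0.0160+0.2880+0.2600 ≈ 0.5960 m = S ✓

v_R_max = 2/5 m/s = 0.4000 m/s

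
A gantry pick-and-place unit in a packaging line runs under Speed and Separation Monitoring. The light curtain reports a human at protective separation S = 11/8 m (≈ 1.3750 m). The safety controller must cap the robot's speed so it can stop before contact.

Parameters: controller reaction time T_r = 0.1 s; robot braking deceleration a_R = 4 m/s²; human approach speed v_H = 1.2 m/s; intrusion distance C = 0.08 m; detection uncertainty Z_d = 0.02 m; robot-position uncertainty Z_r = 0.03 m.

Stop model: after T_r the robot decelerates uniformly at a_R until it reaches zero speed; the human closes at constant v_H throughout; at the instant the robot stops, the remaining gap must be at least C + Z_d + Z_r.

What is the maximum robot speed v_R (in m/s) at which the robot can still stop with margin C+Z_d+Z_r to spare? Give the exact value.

v_R_max = 9/5 m/s = 1.8000 m/s

collect terms ⇒ (1/8)·v_R² + (2/5)·v_R + (-9/8) = 0
  disc = (2/5)² − 4·(1/8)·(-9/8) = 289/400 ; √disc = 17/20
  v_R = (−(2/5) + 17/20) / (2·(1/8)) = 9/5 m/s
check:
braking lasts T_s = (9/5)/4 = 0.4500 s
robot covers v_R·T_r = 1.8000·0.1000 = 0.1800 m before braking
braking distance = 1.8000²/(2·4.0000) = 0.4050 m
human over T_r+T_s: 1.2000·(0.1000+0.4500) = 0.6600 m
residual clearance needed = 0.0800+0.0200+0.0300 = 0.1300 m
sum ≈ 0.1800+0.4050+0.6600+0.1300 ≈ 1.3750 m = S ✓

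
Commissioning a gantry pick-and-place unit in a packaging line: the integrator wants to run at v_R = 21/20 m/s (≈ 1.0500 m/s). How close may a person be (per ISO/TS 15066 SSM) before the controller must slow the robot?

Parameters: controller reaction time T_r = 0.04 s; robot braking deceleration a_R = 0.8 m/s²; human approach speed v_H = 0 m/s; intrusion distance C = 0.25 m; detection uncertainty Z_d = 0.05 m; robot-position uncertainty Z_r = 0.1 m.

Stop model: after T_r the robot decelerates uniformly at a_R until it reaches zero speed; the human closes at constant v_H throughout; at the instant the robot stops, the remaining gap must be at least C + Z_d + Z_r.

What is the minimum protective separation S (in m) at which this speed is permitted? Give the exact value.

S_min = 18097/16000 m = 1.1311 m

braking lasts T_s = (21/20)/(4/5) = 1.3125 s
robot in T_r: 1.0500·0.0400 = 0.0420 m
braking distance = 1.0500²/(2·0.8000) = 0.6891 m
human over T_r+T_s: 0.0000·(0.0400+1.3125) = 0.0000 m
C+Z_d+Z_r = 0.2500+0.0500+0.1000 = 0.4000 m
S_min ≈ 0.0420+0.6891+0.0000+0.4000  ⇒  S_min = 18097/16000 m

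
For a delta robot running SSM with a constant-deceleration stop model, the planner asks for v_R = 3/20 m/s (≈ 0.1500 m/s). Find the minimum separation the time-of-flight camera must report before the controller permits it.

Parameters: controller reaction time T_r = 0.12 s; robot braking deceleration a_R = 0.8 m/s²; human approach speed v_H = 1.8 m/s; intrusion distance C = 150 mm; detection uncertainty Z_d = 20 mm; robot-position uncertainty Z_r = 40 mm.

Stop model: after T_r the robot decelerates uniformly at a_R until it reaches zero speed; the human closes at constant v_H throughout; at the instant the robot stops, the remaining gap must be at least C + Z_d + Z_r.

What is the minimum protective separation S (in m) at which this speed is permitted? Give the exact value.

braking lasts T_s = (3/20)/(4/5) = 0.1875 s
robot covers v_R·T_r = 0.1500·0.1200 = 0.0180 m before braking
robot covers 0.1500·0.1875 − ½·0.8000·0.1875² = 0.0141 m while stopping
human over T_r+T_s: 1.8000·(0.1200+0.1875) = 0.5535 m
C+Z_d+Z_r = 0.1500+0.0200+0.0400 = 0.2100 m
S_min ≈ 0.0180+0.0141+0.5535+0.2100  ⇒  S_min = 12729/16000 m

S_min = 12729/16000 m = 0.7956 m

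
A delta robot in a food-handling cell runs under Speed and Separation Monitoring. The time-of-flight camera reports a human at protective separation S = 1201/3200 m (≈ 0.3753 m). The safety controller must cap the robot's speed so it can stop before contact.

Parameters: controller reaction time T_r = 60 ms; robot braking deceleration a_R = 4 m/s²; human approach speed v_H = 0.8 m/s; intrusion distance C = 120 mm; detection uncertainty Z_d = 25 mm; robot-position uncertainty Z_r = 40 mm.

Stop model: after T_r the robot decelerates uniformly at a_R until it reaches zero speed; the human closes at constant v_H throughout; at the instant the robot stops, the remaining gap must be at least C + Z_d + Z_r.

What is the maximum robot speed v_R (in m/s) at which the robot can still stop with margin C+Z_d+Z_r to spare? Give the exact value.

quadratic (1/8)·v² + (13/50)·v + (-2277/16000) = 0
  disc = (13/50)² − 4·(1/8)·(-2277/16000) = 22201/160000 ; √disc = 149/400
  v_R = (−(13/50) + 149/400) / (2·(1/8)) = 9/20 m/s
check:
stop time T_s = (9/20)/4 = 0.1125 s
reaction-phase robot travel = 0.4500·0.0600 = 0.0270 m
robot covers 0.4500·0.1125 − ½·4.0000·0.1125² = 0.0253 m while stopping
person approaches 0.8000·(0.0600+0.1125) = 0.1380 m
residual clearance needed = 0.1200+0.0250+0.0400 = 0.1850 m
sum ≈ 0.0270+0.0253+0.1380+0.1850 ≈ 0.3753 m = S ✓

v_R_max = 9/20 m/s = 0.4500 m/s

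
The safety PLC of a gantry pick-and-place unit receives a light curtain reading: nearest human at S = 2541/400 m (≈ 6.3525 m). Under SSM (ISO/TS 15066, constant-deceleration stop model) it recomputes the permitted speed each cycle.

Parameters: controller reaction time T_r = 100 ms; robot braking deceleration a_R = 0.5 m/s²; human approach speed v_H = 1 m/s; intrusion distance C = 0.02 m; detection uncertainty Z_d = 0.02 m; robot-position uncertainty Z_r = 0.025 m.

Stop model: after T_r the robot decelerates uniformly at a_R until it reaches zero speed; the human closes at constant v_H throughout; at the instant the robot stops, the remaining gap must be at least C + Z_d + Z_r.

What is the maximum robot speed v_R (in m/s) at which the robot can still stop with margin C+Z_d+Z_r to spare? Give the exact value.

at the boundary: (1)·v² + (21/10)·v + (-99/16) = 0
  disc = (21/10)² − 4·(1)·(-99/16) = 729/25 ; √disc = 27/5
  v_R = (−(21/10) + 27/5) / (2·(1)) = 33/20 m/s
check:
stop time T_s = (33/20)/(1/2) = 3.3000 s
robot covers v_R·T_r = 1.6500·0.1000 = 0.1650 m before braking
robot covers 1.6500·3.3000 − ½·0.5000·3.3000² = 2.7225 m while stopping
human closes 1.0000·3.4000 = 3.4000 m
margins: 0.0200+0.0200+0.0250 = 0.0650 m
sum ≈ 0.1650+2.7225+3.4000+0.0650 ≈ 6.3525 m = S ✓

v_R_max = 33/20 m/s = 1.6500 m/s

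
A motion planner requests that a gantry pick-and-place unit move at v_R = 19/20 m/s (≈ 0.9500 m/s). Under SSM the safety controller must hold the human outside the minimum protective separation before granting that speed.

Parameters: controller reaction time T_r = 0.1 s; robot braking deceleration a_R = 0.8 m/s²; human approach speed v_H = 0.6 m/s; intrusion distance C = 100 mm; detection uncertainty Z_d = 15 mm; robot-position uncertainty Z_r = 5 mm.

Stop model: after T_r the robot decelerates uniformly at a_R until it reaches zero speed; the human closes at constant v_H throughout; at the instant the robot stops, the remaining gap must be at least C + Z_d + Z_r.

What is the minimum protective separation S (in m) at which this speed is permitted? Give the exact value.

S_min = 993/640 m = 1.5516 m

braking lasts T_s = (19/20)/(4/5) = 1.1875 s
robot covers v_R·T_r = 0.9500·0.1000 = 0.0950 m before braking
robot under decel: 0.9500²/(2·0.8000) = 0.5641 m
person approaches 0.6000·(0.1000+1.1875) = 0.7725 m
C+Z_d+Z_r = 0.1000+0.0150+0.0050 = 0.1200 m
S_min ≈ 0.0950+0.5641+0.7725+0.1200  ⇒  S_min = 993/640 m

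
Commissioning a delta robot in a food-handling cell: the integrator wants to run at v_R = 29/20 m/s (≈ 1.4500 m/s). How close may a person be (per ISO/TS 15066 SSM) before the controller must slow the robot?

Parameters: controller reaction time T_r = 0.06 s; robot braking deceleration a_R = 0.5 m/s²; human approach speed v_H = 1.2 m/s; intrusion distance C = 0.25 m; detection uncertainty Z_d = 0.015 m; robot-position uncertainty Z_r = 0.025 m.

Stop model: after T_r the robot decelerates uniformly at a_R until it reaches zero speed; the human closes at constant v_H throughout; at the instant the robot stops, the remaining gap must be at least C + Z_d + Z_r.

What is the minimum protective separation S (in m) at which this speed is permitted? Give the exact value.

stop time T_s = (29/20)/(1/2) = 2.9000 s
reaction-phase robot travel = 1.4500·0.0600 = 0.0870 m
robot covers 1.4500·2.9000 − ½·0.5000·2.9000² = 2.1025 m while stopping
human over T_r+T_s: 1.2000·(0.0600+2.9000) = 3.5520 m
residual clearance needed = 0.2500+0.0150+0.0250 = 0.2900 m
S_min ≈ 0.0870+2.1025+3.5520+0.2900  ⇒  S_min = 12063/2000 m

S_min = 12063/2000 m = 6.0315 m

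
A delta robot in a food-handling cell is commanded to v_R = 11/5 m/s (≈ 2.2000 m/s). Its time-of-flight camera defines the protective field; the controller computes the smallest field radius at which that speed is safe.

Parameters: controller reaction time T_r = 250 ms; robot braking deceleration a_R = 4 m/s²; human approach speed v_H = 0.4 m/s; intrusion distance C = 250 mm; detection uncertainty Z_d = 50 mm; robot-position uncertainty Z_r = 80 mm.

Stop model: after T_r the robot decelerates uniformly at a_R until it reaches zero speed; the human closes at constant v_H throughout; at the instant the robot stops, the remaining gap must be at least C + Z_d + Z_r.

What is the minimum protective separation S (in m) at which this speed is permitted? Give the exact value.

S_min = 371/200 m = 1.8550 m

braking lasts T_s = (11/5)/4 = 0.5500 s
reaction-phase robot travel = 2.2000·0.2500 = 0.5500 m
robot covers 2.2000·0.5500 − ½·4.0000·0.5500² = 0.6050 m while stopping
person approaches 0.4000·(0.2500+0.5500) = 0.3200 m
margins: 0.2500+0.0500+0.0800 = 0.3800 m
S_min ≈ 0.5500+0.6050+0.3200+0.3800  ⇒  S_min = 371/200 m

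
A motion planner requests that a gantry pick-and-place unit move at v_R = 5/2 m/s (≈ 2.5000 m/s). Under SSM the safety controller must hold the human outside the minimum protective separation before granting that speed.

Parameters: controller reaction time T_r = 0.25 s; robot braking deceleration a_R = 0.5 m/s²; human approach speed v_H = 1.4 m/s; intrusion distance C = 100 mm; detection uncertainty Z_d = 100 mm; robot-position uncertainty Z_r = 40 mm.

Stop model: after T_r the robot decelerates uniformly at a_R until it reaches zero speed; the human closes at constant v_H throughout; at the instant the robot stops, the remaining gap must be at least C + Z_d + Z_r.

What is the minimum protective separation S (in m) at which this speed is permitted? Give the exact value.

S_min = 2893/200 m = 14.4650 m

T_s = v_R/a_R = (5/2)/(1/2) = 5.0000 s
robot in T_r: 2.5000·0.2500 = 0.6250 m
robot under decel: 2.5000²/(2·0.5000) = 6.2500 m
human closes 1.4000·5.2500 = 7.3500 m
margins: 0.1000+0.1000+0.0400 = 0.2400 m
S_min ≈ 0.6250+6.2500+7.3500+0.2400  ⇒  S_min = 2893/200 m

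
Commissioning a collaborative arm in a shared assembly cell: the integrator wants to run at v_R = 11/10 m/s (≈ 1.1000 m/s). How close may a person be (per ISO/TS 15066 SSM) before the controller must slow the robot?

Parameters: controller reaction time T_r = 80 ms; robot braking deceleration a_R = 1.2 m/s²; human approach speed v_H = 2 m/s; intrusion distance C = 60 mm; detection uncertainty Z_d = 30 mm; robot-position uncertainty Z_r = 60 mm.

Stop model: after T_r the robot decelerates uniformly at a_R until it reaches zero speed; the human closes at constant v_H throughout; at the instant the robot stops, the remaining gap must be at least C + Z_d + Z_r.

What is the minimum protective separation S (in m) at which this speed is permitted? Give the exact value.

T_s = v_R/a_R = (11/10)/(6/5) = 0.9167 s
robot covers v_R·T_r = 1.1000·0.0800 = 0.0880 m before braking
robot under decel: 1.1000²/(2·1.2000) = 0.5042 m
human closes 2.0000·0.9967 = 1.9933 m
residual clearance needed = 0.0600+0.0300+0.0600 = 0.1500 m
S_min ≈ 0.0880+0.5042+1.9933+0.1500  ⇒  S_min = 5471/2000 m

S_min = 5471/2000 m = 2.7355 m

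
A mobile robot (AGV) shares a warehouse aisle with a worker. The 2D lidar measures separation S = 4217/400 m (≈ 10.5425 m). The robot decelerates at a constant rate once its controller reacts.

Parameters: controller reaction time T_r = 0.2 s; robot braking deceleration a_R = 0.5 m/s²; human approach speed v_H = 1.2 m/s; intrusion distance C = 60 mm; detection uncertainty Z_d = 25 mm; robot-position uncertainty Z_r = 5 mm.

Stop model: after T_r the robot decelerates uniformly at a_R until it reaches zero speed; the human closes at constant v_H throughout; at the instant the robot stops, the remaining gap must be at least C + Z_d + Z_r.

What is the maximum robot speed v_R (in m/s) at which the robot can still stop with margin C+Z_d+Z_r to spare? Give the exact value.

quadratic (1)·v² + (13/5)·v + (-817/80) = 0
  disc = (13/5)² − 4·(1)·(-817/80) = 4761/100 ; √disc = 69/10
  v_R = (−(13/5) + 69/10) / (2·(1)) = 43/20 m/s
check:
stop time T_s = (43/20)/(1/2) = 4.3000 s
reaction-phase robot travel = 2.1500·0.2000 = 0.4300 m
robot under decel: 2.1500²/(2·0.5000) = 4.6225 m
human closes 1.2000·4.5000 = 5.4000 m
margins: 0.0600+0.0250+0.0050 = 0.0900 m
sum ≈ 0.4300+4.6225+5.4000+0.0900 ≈ 10.5425 m = S ✓

v_R_max = 43/20 m/s = 2.1500 m/s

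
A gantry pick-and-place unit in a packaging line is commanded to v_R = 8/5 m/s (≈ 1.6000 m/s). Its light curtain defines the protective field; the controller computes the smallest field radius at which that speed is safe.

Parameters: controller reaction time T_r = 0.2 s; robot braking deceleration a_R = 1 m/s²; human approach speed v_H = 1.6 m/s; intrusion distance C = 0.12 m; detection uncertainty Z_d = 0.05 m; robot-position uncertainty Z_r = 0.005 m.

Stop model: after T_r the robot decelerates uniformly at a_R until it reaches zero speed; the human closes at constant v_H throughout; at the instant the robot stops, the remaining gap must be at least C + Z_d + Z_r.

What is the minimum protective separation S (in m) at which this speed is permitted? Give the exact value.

S_min = 931/200 m = 4.6550 m

T_s = v_R/a_R = (8/5)/1 = 1.6000 s
robot in T_r: 1.6000·0.2000 = 0.3200 m
robot covers 1.6000·1.6000 − ½·1.0000·1.6000² = 1.2800 m while stopping
human closes 1.6000·1.8000 = 2.8800 m
residual clearance needed = 0.1200+0.0500+0.0050 = 0.1750 m
S_min ≈ 0.3200+1.2800+2.8800+0.1750  ⇒  S_min = 931/200 m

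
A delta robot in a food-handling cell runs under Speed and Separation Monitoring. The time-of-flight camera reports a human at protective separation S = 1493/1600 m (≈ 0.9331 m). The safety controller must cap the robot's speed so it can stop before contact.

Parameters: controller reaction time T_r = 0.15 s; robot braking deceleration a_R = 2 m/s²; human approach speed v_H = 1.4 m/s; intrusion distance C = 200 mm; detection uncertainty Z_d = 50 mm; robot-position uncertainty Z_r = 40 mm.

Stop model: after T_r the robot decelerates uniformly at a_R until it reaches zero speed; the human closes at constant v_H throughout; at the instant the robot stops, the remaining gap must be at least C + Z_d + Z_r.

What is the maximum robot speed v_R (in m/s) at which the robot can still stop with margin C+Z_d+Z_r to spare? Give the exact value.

at the boundary: (1/4)·v² + (17/20)·v + (-693/1600) = 0
  disc = (17/20)² − 4·(1/4)·(-693/1600) = 1849/1600 ; √disc = 43/40
  v_R = (−(17/20) + 43/40) / (2·(1/4)) = 9/20 m/s
check:
T_s = v_R/a_R = (9/20)/2 = 0.2250 s
robot in T_r: 0.4500·0.1500 = 0.0675 m
braking distance = 0.4500²/(2·2.0000) = 0.0506 m
human over T_r+T_s: 1.4000·(0.1500+0.2250) = 0.5250 m
residual clearance needed = 0.2000+0.0500+0.0400 = 0.2900 m
sum ≈ 0.0675+0.0506+0.5250+0.2900 ≈ 0.9331 m = S ✓

v_R_max = 9/20 m/s = 0.4500 m/s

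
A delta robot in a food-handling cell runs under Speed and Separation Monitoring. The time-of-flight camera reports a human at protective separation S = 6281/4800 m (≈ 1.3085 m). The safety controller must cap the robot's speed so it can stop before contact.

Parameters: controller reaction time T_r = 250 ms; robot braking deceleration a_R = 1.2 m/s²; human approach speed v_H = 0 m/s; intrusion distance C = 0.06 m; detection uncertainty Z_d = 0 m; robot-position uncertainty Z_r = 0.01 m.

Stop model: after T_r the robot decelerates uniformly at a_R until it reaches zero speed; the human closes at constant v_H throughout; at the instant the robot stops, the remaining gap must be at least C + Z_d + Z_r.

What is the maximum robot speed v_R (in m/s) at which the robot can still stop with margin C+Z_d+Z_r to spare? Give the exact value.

v_R_max = 29/20 m/s = 1.4500 m/s

at the boundary: (5/12)·v² + (1/4)·v + (-1189/960) = 0
  disc = (1/4)² − 4·(5/12)·(-1189/960) = 1225/576 ; √disc = 35/24
  v_R = (−(1/4) + 35/24) / (2·(5/12)) = 29/20 m/s
check:
braking lasts T_s = (29/20)/(6/5) = 1.2083 s
robot covers v_R·T_r = 1.4500·0.2500 = 0.3625 m before braking
robot under decel: 1.4500²/(2·1.2000) = 0.8760 m
human over T_r+T_s: 0.0000·(0.2500+1.2083) = 0.0000 m
C+Z_d+Z_r = 0.0600+0.0000+0.0100 = 0.0700 m
sum ≈ 0.3625+0.8760+0.0000+0.0700 ≈ 1.3085 m = S ✓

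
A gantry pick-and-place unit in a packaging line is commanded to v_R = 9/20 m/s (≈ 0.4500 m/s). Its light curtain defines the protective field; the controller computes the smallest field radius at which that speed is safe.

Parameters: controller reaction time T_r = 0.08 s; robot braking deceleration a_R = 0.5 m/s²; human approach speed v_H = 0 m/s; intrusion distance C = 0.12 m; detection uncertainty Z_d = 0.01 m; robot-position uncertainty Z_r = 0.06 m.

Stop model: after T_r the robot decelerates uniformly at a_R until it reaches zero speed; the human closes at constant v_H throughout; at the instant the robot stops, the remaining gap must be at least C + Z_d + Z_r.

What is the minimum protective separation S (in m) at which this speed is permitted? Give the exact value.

stop time T_s = (9/20)/(1/2) = 0.9000 s
robot covers v_R·T_r = 0.4500·0.0800 = 0.0360 m before braking
braking distance = 0.4500²/(2·0.5000) = 0.2025 m
person approaches 0.0000·(0.0800+0.9000) = 0.0000 m
C+Z_d+Z_r = 0.1200+0.0100+0.0600 = 0.1900 m
S_min ≈ 0.0360+0.2025+0.0000+0.1900  ⇒  S_min = 857/2000 m

S_min = 857/2000 m = 0.4285 m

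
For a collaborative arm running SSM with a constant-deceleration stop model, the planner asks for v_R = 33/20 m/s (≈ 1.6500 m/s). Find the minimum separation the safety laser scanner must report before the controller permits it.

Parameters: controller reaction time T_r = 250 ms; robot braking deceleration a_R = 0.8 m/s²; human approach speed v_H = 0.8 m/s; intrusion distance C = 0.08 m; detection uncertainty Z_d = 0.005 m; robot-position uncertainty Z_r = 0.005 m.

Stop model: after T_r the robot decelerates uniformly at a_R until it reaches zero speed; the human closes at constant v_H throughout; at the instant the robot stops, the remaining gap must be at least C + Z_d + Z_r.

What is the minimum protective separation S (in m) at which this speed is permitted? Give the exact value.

T_s = v_R/a_R = (33/20)/(4/5) = 2.0625 s
reaction-phase robot travel = 1.6500·0.2500 = 0.4125 m
robot covers 1.6500·2.0625 − ½·0.8000·2.0625² = 1.7016 m while stopping
human over T_r+T_s: 0.8000·(0.2500+2.0625) = 1.8500 m
residual clearance needed = 0.0800+0.0050+0.0050 = 0.0900 m
S_min ≈ 0.4125+1.7016+1.8500+0.0900  ⇒  S_min = 12973/3200 m

S_min = 12973/3200 m = 4.0541 m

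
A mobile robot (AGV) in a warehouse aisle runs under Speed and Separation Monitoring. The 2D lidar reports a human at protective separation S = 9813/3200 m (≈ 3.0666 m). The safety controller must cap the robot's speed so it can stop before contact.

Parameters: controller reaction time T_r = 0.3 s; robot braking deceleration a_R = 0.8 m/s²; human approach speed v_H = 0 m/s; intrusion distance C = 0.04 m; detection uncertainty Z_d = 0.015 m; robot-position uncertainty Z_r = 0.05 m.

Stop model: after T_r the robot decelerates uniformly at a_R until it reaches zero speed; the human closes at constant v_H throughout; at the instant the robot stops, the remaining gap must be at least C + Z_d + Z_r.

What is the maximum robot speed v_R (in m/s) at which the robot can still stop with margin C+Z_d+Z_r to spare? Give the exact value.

v_R_max = 39/20 m/s = 1.9500 m/s

quadratic (5/8)·v² + (3/10)·v + (-9477/3200) = 0
  disc = (3/10)² − 4·(5/8)·(-9477/3200) = 47961/6400 ; √disc = 219/80
  v_R = (−(3/10) + 219/80) / (2·(5/8)) = 39/20 m/s
check:
stop time T_s = (39/20)/(4/5) = 2.4375 s
reaction-phase robot travel = 1.9500·0.3000 = 0.5850 m
robot covers 1.9500·2.4375 − ½·0.8000·2.4375² = 2.3766 m while stopping
human over T_r+T_s: 0.0000·(0.3000+2.4375) = 0.0000 m
C+Z_d+Z_r = 0.0400+0.0150+0.0500 = 0.1050 m
sum ≈ 0.5850+2.3766+0.0000+0.1050 ≈ 3.0666 m = S ✓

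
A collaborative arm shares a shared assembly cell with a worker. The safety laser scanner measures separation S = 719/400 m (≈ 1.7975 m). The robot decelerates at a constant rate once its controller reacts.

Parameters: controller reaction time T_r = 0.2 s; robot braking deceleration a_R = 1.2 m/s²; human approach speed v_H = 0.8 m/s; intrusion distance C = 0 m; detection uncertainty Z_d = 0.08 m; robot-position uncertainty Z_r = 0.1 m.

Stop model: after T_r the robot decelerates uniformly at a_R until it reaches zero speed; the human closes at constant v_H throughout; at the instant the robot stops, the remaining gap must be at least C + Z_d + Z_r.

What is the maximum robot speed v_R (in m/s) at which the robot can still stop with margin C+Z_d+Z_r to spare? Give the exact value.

v_R_max = 11/10 m/s = 1.1000 m/s

quadratic (5/12)·v² + (13/15)·v + (-583/400) = 0
  disc = (13/15)² − 4·(5/12)·(-583/400) = 11449/3600 ; √disc = 107/60
  v_R = (−(13/15) + 107/60) / (2·(5/12)) = 11/10 m/s
check:
stop time T_s = (11/10)/(6/5) = 0.9167 s
reaction-phase robot travel = 1.1000·0.2000 = 0.2200 m
robot under decel: 1.1000²/(2·1.2000) = 0.5042 m
person approaches 0.8000·(0.2000+0.9167) = 0.8933 m
C+Z_d+Z_r = 0.0000+0.0800+0.1000 = 0.1800 m
sum ≈ 0.2200+0.5042+0.8933+0.1800 ≈ 1.7975 m = S ✓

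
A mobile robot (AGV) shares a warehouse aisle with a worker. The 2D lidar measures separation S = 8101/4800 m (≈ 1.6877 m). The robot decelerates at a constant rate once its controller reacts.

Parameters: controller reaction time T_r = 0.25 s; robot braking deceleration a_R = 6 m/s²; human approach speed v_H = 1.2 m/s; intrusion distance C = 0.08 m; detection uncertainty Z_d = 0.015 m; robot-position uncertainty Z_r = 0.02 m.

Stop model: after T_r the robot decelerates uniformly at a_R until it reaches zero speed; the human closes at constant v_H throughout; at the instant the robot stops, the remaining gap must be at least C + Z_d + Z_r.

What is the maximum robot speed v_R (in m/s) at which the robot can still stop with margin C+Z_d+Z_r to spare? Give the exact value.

collect terms ⇒ (1/12)·v_R² + (9/20)·v_R + (-6109/4800) = 0
  disc = (9/20)² − 4·(1/12)·(-6109/4800) = 361/576 ; √disc = 19/24
  v_R = (−(9/20) + 19/24) / (2·(1/12)) = 41/20 m/s
check:
T_s = v_R/a_R = (41/20)/6 = 0.3417 s
reaction-phase robot travel = 2.0500·0.2500 = 0.5125 m
robot covers 2.0500·0.3417 − ½·6.0000·0.3417² = 0.3502 m while stopping
human closes 1.2000·0.5917 = 0.7100 m
margins: 0.0800+0.0150+0.0200 = 0.1150 m
sum ≈ 0.5125+0.3502+0.7100+0.1150 ≈ 1.6877 m = S ✓

v_R_max = 41/20 m/s = 2.0500 m/s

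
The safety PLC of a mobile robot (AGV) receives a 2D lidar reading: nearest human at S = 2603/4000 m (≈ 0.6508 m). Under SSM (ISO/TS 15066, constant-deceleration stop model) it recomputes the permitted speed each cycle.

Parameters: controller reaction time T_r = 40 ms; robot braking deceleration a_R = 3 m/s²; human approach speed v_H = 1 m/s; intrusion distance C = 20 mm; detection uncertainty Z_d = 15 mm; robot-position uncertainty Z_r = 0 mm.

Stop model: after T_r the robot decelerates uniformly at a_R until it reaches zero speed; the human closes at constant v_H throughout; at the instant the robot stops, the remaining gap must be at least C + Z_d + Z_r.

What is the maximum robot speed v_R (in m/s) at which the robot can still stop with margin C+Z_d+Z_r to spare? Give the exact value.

quadratic (1/6)·v² + (28/75)·v + (-2303/4000) = 0
  disc = (28/75)² − 4·(1/6)·(-2303/4000) = 47089/90000 ; √disc = 217/300
  v_R = (−(28/75) + 217/300) / (2·(1/6)) = 21/20 m/s
check:
T_s = v_R/a_R = (21/20)/3 = 0.3500 s
robot in T_r: 1.0500·0.0400 = 0.0420 m
braking distance = 1.0500²/(2·3.0000) = 0.1837 m
person approaches 1.0000·(0.0400+0.3500) = 0.3900 m
C+Z_d+Z_r = 0.0200+0.0150+0.0000 = 0.0350 m
sum ≈ 0.0420+0.1837+0.3900+0.0350 ≈ 0.6508 m = S ✓

v_R_max = 21/20 m/s = 1.0500 m/s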